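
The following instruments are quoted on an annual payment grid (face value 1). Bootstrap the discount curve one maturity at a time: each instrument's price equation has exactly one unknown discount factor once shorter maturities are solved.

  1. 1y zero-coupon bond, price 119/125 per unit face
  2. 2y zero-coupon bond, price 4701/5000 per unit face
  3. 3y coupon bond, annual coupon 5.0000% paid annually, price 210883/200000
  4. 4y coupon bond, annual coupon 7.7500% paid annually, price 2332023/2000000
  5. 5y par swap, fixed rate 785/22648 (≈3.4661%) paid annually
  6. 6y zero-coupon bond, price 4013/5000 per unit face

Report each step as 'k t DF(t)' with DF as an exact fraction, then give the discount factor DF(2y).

1 1 119/125
2 2 4701/5000
3 3 9141/10000
4 4 8803/10000
5 5 843/1000
6 6 4013/5000
DF(2y) = 4701/5000 ≈ 0.940200

step 1 [1y] zero: DF = P = 119/125 ≈ 0.952000
step 2 [2y] zero: DF = P = 4701/5000 ≈ 0.940200
step 3 [3y] bond c/1=1/20: DF=(210883/200000 − 1/20·(0.952000+0.940200))/(1+1/20) = 9141/10000 ≈ 0.914100
step 4 [4y] bond c/1=31/400: DF=(2332023/2000000 − 31/400·(0.952000+0.940200+0.914100))/(1+31/400) = 8803/10000 ≈ 0.880300
step 5 [5y] swap r/1=785/22648: DF=(1 − 785/22648·(0.952000+0.940200+0.914100+0.880300))/(1+785/22648) = 843/1000 ≈ 0.843000
step 6 [6y] zero: DF = P = 4013/5000 ≈ 0.802600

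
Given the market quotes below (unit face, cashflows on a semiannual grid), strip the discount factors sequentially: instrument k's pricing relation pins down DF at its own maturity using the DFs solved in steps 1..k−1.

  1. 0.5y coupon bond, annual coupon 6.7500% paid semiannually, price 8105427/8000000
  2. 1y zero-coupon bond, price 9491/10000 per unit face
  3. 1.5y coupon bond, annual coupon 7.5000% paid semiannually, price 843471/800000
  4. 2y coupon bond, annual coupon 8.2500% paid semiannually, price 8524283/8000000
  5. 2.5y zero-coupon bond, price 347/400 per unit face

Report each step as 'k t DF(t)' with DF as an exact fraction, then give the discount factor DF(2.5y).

1 1/2 9801/10000
2 1 9491/10000
3 3/2 1893/2000
4 2 4547/5000
5 5/2 347/400
DF(2.5y) = 347/400 ≈ 0.867500

step 1 [0.5y] bond c/2=27/800: DF=(8105427/8000000 − 27/800·(0))/(1+27/800) = 9801/10000 ≈ 0.980100
step 2 [1y] zero: DF = P = 9491/10000 ≈ 0.949100
step 3 [1.5y] bond c/2=3/80: DF=(843471/800000 − 3/80·(0.980100+0.949100))/(1+3/80) = 1893/2000 ≈ 0.946500
step 4 [2y] bond c/2=33/800: DF=(8524283/8000000 − 33/800·(0.980100+0.949100+0.946500))/(1+33/800) = 4547/5000 ≈ 0.909400
step 5 [2.5y] zero: DF = P = 347/400 ≈ 0.867500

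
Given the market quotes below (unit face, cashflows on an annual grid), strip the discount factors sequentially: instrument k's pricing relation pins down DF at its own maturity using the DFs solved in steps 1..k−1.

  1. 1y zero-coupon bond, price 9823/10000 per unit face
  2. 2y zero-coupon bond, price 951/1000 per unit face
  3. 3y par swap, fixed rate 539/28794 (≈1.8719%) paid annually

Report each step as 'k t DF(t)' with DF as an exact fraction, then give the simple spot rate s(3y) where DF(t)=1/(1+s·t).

1 1 9823/10000
2 2 951/1000
3 3 9461/10000
s(3y) = (1/(9461/10000) − 1)/(3) = 539/28383 ≈ 1.8990%

step 1 [1y] zero: DF = P = 9823/10000 ≈ 0.982300
step 2 [2y] zero: DF = P = 951/1000 ≈ 0.951000
step 3 [3y] swap r/1=539/28794: DF=(1 − 539/28794·(0.982300+0.951000))/(1+539/28794) = 9461/10000 ≈ 0.946100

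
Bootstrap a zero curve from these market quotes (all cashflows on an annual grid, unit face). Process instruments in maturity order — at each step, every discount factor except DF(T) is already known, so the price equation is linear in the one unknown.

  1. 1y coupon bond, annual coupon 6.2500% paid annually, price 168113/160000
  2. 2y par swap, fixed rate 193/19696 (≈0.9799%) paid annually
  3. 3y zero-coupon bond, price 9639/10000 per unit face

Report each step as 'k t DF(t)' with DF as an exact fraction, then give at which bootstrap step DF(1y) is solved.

step 1 [1y] bond c/1=1/16: DF=(168113/160000 − 1/16·(0))/(1+1/16) = 9889/10000 ≈ 0.988900
step 2 [2y] swap r/1=193/19696: DF=(1 − 193/19696·(0.988900))/(1+193/19696) = 9807/10000 ≈ 0.980700
step 3 [3y] zero: DF = P = 9639/10000 ≈ 0.963900

1 1 9889/10000
2 2 9807/10000
3 3 9639/10000
DF(1y) is solved at step 1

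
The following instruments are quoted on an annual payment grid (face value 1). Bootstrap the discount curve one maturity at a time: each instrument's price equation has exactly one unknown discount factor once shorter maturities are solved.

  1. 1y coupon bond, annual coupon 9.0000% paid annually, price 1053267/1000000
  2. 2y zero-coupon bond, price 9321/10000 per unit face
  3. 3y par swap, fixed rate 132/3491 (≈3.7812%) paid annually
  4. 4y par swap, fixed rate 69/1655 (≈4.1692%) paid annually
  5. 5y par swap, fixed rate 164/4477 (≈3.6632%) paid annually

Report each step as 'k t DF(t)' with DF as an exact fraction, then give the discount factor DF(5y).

step 1 [1y] bond c/1=9/100: DF=(1053267/1000000 − 9/100·(0))/(1+9/100) = 9663/10000 ≈ 0.966300
step 2 [2y] zero: DF = P = 9321/10000 ≈ 0.932100
step 3 [3y] swap r/1=132/3491: DF=(1 − 132/3491·(0.966300+0.932100))/(1+132/3491) = 559/625 ≈ 0.894400
step 4 [4y] swap r/1=69/1655: DF=(1 − 69/1655·(0.966300+0.932100+0.894400))/(1+69/1655) = 4241/5000 ≈ 0.848200
step 5 [5y] swap r/1=164/4477: DF=(1 − 164/4477·(0.966300+0.932100+0.894400+0.848200))/(1+164/4477) = 209/250 ≈ 0.836000

1 1 9663/10000
2 2 9321/10000
3 3 559/625
4 4 4241/5000
5 5 209/250
DF(5y) = 209/250 ≈ 0.836000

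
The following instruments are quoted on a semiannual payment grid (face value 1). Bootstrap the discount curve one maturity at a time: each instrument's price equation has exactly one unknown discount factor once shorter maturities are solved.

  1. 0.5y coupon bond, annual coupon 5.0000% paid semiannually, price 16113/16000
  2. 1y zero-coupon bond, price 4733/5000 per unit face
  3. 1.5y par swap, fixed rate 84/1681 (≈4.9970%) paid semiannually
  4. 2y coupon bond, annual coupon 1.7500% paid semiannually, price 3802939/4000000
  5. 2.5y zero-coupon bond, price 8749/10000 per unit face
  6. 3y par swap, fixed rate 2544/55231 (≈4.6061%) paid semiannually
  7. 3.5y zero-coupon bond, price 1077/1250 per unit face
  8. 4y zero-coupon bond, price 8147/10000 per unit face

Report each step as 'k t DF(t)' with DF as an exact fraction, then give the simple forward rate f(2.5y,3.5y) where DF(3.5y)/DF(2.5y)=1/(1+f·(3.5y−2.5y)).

1 1/2 393/400
2 1 4733/5000
3 3/2 4643/5000
4 2 9177/10000
5 5/2 8749/10000
6 3 1091/1250
7 7/2 1077/1250
8 4 8147/10000
f(2.5y,3.5y) = ((8749/10000)/(1077/1250) − 1)/(1) = 133/8616 ≈ 1.5436%

step 1 [0.5y] bond c/2=1/40: DF=(16113/16000 − 1/40·(0))/(1+1/40) = 393/400 ≈ 0.982500
step 2 [1y] zero: DF = P = 4733/5000 ≈ 0.946600
step 3 [1.5y] swap r/2=42/1681: DF=(1 − 42/1681·(0.982500+0.946600))/(1+42/1681) = 4643/5000 ≈ 0.928600
step 4 [2y] bond c/2=7/800: DF=(3802939/4000000 − 7/800·(0.982500+0.946600+0.928600))/(1+7/800) = 9177/10000 ≈ 0.917700
step 5 [2.5y] zero: DF = P = 8749/10000 ≈ 0.874900
step 6 [3y] swap r/2=1272/55231: DF=(1 − 1272/55231·(0.982500+0.946600+0.928600+0.917700+0.874900))/(1+1272/55231) = 1091/1250 ≈ 0.872800
step 7 [3.5y] zero: DF = P = 1077/1250 ≈ 0.861600
step 8 [4y] zero: DF = P = 8147/10000 ≈ 0.814700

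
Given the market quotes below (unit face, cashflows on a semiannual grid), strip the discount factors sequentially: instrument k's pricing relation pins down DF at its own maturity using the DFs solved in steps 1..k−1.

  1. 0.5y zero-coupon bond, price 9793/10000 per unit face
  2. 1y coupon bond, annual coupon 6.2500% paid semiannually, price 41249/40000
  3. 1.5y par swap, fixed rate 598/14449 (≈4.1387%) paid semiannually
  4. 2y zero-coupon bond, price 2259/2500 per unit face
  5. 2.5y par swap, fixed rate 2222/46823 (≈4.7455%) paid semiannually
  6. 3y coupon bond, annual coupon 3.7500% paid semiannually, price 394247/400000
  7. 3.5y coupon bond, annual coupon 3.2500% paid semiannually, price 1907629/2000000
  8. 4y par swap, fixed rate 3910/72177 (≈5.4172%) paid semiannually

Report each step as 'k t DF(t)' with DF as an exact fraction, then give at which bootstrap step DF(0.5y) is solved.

step 1 [0.5y] zero: DF = P = 9793/10000 ≈ 0.979300
step 2 [1y] bond c/2=1/32: DF=(41249/40000 − 1/32·(0.979300))/(1+1/32) = 9703/10000 ≈ 0.970300
step 3 [1.5y] swap r/2=299/14449: DF=(1 − 299/14449·(0.979300+0.970300))/(1+299/14449) = 4701/5000 ≈ 0.940200
step 4 [2y] zero: DF = P = 2259/2500 ≈ 0.903600
step 5 [2.5y] swap r/2=1111/46823: DF=(1 − 1111/46823·(0.979300+0.970300+0.940200+0.903600))/(1+1111/46823) = 8889/10000 ≈ 0.888900
step 6 [3y] bond c/2=3/160: DF=(394247/400000 − 3/160·(0.979300+0.970300+0.940200+0.903600+0.888900))/(1+3/160) = 8813/10000 ≈ 0.881300
step 7 [3.5y] bond c/2=13/800: DF=(1907629/2000000 − 13/800·(0.979300+0.970300+0.940200+0.903600+0.888900+0.881300))/(1+13/800) = 531/625 ≈ 0.849600
step 8 [4y] swap r/2=1955/72177: DF=(1 − 1955/72177·(0.979300+0.970300+0.940200+0.903600+0.888900+0.881300+0.849600))/(1+1955/72177) = 1609/2000 ≈ 0.804500

1 1/2 9793/10000
2 1 9703/10000
3 3/2 4701/5000
4 2 2259/2500
5 5/2 8889/10000
6 3 8813/10000
7 7/2 531/625
8 4 1609/2000
DF(0.5y) is solved at step 1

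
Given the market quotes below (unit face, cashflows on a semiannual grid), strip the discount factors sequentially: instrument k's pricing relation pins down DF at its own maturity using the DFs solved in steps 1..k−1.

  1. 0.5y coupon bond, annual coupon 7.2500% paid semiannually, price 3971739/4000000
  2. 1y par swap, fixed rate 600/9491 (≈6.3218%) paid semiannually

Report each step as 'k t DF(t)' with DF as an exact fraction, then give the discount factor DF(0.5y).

step 1 [0.5y] bond c/2=29/800: DF=(3971739/4000000 − 29/800·(0))/(1+29/800) = 4791/5000 ≈ 0.958200
step 2 [1y] swap r/2=300/9491: DF=(1 − 300/9491·(0.958200))/(1+300/9491) = 47/50 ≈ 0.940000

1 1/2 4791/5000
2 1 47/50
DF(0.5y) = 4791/5000 ≈ 0.958200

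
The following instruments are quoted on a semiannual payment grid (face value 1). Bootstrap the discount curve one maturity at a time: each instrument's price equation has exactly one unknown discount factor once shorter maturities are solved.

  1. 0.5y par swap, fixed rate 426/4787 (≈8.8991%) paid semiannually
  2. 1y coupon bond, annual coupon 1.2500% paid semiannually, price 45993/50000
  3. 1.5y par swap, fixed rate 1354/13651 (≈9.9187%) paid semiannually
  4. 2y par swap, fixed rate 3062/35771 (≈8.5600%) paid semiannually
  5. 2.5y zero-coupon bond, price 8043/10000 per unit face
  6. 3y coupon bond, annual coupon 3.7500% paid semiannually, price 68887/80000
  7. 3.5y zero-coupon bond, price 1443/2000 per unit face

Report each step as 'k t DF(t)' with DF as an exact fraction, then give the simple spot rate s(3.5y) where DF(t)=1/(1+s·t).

step 1 [0.5y] swap r/2=213/4787: DF=(1 − 213/4787·(0))/(1+213/4787) = 4787/5000 ≈ 0.957400
step 2 [1y] bond c/2=1/160: DF=(45993/50000 − 1/160·(0.957400))/(1+1/160) = 4541/5000 ≈ 0.908200
step 3 [1.5y] swap r/2=677/13651: DF=(1 − 677/13651·(0.957400+0.908200))/(1+677/13651) = 4323/5000 ≈ 0.864600
step 4 [2y] swap r/2=1531/35771: DF=(1 − 1531/35771·(0.957400+0.908200+0.864600))/(1+1531/35771) = 8469/10000 ≈ 0.846900
step 5 [2.5y] zero: DF = P = 8043/10000 ≈ 0.804300
step 6 [3y] bond c/2=3/160: DF=(68887/80000 − 3/160·(0.957400+0.908200+0.864600+0.846900+0.804300))/(1+3/160) = 3823/5000 ≈ 0.764600
step 7 [3.5y] zero: DF = P = 1443/2000 ≈ 0.721500

1 1/2 4787/5000
2 1 4541/5000
3 3/2 4323/5000
4 2 8469/10000
5 5/2 8043/10000
6 3 3823/5000
7 7/2 1443/2000
s(3.5y) = (1/(1443/2000) − 1)/(7/2) = 1114/10101 ≈ 11.0286%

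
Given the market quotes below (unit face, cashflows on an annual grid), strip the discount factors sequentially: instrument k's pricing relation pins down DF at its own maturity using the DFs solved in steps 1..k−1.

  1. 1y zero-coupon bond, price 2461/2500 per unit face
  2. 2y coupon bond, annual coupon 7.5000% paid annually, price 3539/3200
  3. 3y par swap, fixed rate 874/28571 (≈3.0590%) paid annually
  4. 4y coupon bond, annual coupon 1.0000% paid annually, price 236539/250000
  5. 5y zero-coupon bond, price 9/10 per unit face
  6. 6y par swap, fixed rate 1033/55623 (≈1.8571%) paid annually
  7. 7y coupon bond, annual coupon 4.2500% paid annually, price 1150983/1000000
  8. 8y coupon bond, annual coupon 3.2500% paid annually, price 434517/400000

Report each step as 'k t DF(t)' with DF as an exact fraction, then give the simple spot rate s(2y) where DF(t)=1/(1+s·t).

1 1 2461/2500
2 2 9601/10000
3 3 4563/5000
4 4 1817/2000
5 5 9/10
6 6 8967/10000
7 7 8773/10000
8 8 4247/5000
s(2y) = (1/(9601/10000) − 1)/(2) = 399/19202 ≈ 2.0779%

step 1 [1y] zero: DF = P = 2461/2500 ≈ 0.984400
step 2 [2y] bond c/1=3/40: DF=(3539/3200 − 3/40·(0.984400))/(1+3/40) = 9601/10000 ≈ 0.960100
step 3 [3y] swap r/1=874/28571: DF=(1 − 874/28571·(0.984400+0.960100))/(1+874/28571) = 4563/5000 ≈ 0.912600
step 4 [4y] bond c/1=1/100: DF=(236539/250000 − 1/100·(0.984400+0.960100+0.912600))/(1+1/100) = 1817/2000 ≈ 0.908500
step 5 [5y] zero: DF = P = 9/10 ≈ 0.900000
step 6 [6y] swap r/1=1033/55623: DF=(1 − 1033/55623·(0.984400+0.960100+0.912600+0.908500+0.900000))/(1+1033/55623) = 8967/10000 ≈ 0.896700
step 7 [7y] bond c/1=17/400: DF=(1150983/1000000 − 17/400·(0.984400+0.960100+0.912600+0.908500+0.900000+0.896700))/(1+17/400) = 8773/10000 ≈ 0.877300
step 8 [8y] bond c/1=13/400: DF=(434517/400000 − 13/400·(0.984400+0.960100+0.912600+0.908500+0.900000+0.896700+0.877300))/(1+13/400) = 4247/5000 ≈ 0.849400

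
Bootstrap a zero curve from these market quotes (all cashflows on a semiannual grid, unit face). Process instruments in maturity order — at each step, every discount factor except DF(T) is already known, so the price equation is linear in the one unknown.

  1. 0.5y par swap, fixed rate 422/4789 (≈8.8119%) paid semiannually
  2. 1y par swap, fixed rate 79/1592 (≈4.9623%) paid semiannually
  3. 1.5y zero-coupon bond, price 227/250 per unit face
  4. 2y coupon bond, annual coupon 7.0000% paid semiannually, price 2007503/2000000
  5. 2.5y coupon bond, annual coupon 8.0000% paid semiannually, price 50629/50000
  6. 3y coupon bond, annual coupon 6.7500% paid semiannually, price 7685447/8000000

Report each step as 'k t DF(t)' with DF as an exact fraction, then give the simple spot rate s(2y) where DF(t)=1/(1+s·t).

step 1 [0.5y] swap r/2=211/4789: DF=(1 − 211/4789·(0))/(1+211/4789) = 4789/5000 ≈ 0.957800
step 2 [1y] swap r/2=79/3184: DF=(1 − 79/3184·(0.957800))/(1+79/3184) = 4763/5000 ≈ 0.952600
step 3 [1.5y] zero: DF = P = 227/250 ≈ 0.908000
step 4 [2y] bond c/2=7/200: DF=(2007503/2000000 − 7/200·(0.957800+0.952600+0.908000))/(1+7/200) = 1749/2000 ≈ 0.874500
step 5 [2.5y] bond c/2=1/25: DF=(50629/50000 − 1/25·(0.957800+0.952600+0.908000+0.874500))/(1+1/25) = 2079/2500 ≈ 0.831600
step 6 [3y] bond c/2=27/800: DF=(7685447/8000000 − 27/800·(0.957800+0.952600+0.908000+0.874500+0.831600))/(1+27/800) = 977/1250 ≈ 0.781600

1 1/2 4789/5000
2 1 4763/5000
3 3/2 227/250
4 2 1749/2000
5 5/2 2079/2500
6 3 977/1250
s(2y) = (1/(1749/2000) − 1)/(2) = 251/3498 ≈ 7.1755%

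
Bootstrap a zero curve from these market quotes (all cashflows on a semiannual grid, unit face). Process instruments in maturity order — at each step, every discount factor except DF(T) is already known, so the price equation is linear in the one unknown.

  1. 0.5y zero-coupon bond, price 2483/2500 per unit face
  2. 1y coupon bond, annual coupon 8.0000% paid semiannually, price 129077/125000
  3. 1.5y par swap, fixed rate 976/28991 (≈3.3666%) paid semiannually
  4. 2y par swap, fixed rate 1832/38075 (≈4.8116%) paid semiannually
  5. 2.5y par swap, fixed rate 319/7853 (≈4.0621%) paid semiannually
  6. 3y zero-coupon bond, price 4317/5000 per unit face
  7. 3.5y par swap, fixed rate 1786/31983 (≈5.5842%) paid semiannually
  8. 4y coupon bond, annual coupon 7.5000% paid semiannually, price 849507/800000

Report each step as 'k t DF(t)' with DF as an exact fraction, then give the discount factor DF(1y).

step 1 [0.5y] zero: DF = P = 2483/2500 ≈ 0.993200
step 2 [1y] bond c/2=1/25: DF=(129077/125000 − 1/25·(0.993200))/(1+1/25) = 9547/10000 ≈ 0.954700
step 3 [1.5y] swap r/2=488/28991: DF=(1 − 488/28991·(0.993200+0.954700))/(1+488/28991) = 1189/1250 ≈ 0.951200
step 4 [2y] swap r/2=916/38075: DF=(1 − 916/38075·(0.993200+0.954700+0.951200))/(1+916/38075) = 2271/2500 ≈ 0.908400
step 5 [2.5y] swap r/2=319/15706: DF=(1 − 319/15706·(0.993200+0.954700+0.951200+0.908400))/(1+319/15706) = 9043/10000 ≈ 0.904300
step 6 [3y] zero: DF = P = 4317/5000 ≈ 0.863400
step 7 [3.5y] swap r/2=893/31983: DF=(1 − 893/31983·(0.993200+0.954700+0.951200+0.908400+0.904300+0.863400))/(1+893/31983) = 4107/5000 ≈ 0.821400
step 8 [4y] bond c/2=3/80: DF=(849507/800000 − 3/80·(0.993200+0.954700+0.951200+0.908400+0.904300+0.863400+0.821400))/(1+3/80) = 7923/10000 ≈ 0.792300

1 1/2 2483/2500
2 1 9547/10000
3 3/2 1189/1250
4 2 2271/2500
5 5/2 9043/10000
6 3 4317/5000
7 7/2 4107/5000
8 4 7923/10000
DF(1y) = 9547/10000 ≈ 0.954700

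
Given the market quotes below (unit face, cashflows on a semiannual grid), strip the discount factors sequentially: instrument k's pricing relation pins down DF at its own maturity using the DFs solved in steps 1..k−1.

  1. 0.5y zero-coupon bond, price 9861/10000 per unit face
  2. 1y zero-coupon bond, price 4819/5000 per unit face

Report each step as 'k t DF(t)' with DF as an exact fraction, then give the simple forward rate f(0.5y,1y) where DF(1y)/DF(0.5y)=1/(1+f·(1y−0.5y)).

step 1 [0.5y] zero: DF = P = 9861/10000 ≈ 0.986100
step 2 [1y] zero: DF = P = 4819/5000 ≈ 0.963800

1 1/2 9861/10000
2 1 4819/5000
f(0.5y,1y) = ((9861/10000)/(4819/5000) − 1)/(1/2) = 223/4819 ≈ 4.6275%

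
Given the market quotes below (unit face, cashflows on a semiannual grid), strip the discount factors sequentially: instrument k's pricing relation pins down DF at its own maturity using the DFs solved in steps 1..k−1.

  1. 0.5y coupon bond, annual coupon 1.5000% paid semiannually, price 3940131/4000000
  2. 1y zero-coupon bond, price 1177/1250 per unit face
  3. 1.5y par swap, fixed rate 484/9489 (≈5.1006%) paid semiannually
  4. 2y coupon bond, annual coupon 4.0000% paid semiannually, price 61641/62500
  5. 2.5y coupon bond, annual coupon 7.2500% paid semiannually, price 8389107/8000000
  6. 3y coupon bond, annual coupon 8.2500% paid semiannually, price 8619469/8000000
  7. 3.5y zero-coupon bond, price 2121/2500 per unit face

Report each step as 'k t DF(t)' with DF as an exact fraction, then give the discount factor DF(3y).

step 1 [0.5y] bond c/2=3/400: DF=(3940131/4000000 − 3/400·(0))/(1+3/400) = 9777/10000 ≈ 0.977700
step 2 [1y] zero: DF = P = 1177/1250 ≈ 0.941600
step 3 [1.5y] swap r/2=242/9489: DF=(1 − 242/9489·(0.977700+0.941600))/(1+242/9489) = 4637/5000 ≈ 0.927400
step 4 [2y] bond c/2=1/50: DF=(61641/62500 − 1/50·(0.977700+0.941600+0.927400))/(1+1/50) = 9111/10000 ≈ 0.911100
step 5 [2.5y] bond c/2=29/800: DF=(8389107/8000000 − 29/800·(0.977700+0.941600+0.927400+0.911100))/(1+29/800) = 1761/2000 ≈ 0.880500
step 6 [3y] bond c/2=33/800: DF=(8619469/8000000 − 33/800·(0.977700+0.941600+0.927400+0.911100+0.880500))/(1+33/800) = 851/1000 ≈ 0.851000
step 7 [3.5y] zero: DF = P = 2121/2500 ≈ 0.848400

1 1/2 9777/10000
2 1 1177/1250
3 3/2 4637/5000
4 2 9111/10000
5 5/2 1761/2000
6 3 851/1000
7 7/2 2121/2500
DF(3y) = 851/1000 ≈ 0.851000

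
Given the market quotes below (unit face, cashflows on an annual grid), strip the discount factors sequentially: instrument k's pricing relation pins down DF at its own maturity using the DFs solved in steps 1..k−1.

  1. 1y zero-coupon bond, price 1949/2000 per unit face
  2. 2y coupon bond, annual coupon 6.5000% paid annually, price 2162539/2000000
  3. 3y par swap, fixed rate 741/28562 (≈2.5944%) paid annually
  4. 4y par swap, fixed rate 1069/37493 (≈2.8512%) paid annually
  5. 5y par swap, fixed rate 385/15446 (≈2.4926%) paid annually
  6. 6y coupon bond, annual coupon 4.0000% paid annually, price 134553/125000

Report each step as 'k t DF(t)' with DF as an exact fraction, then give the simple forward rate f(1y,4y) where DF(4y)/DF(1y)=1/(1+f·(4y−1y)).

step 1 [1y] zero: DF = P = 1949/2000 ≈ 0.974500
step 2 [2y] bond c/1=13/200: DF=(2162539/2000000 − 13/200·(0.974500))/(1+13/200) = 4779/5000 ≈ 0.955800
step 3 [3y] swap r/1=741/28562: DF=(1 − 741/28562·(0.974500+0.955800))/(1+741/28562) = 9259/10000 ≈ 0.925900
step 4 [4y] swap r/1=1069/37493: DF=(1 − 1069/37493·(0.974500+0.955800+0.925900))/(1+1069/37493) = 8931/10000 ≈ 0.893100
step 5 [5y] swap r/1=385/15446: DF=(1 − 385/15446·(0.974500+0.955800+0.925900+0.893100))/(1+385/15446) = 1769/2000 ≈ 0.884500
step 6 [6y] bond c/1=1/25: DF=(134553/125000 − 1/25·(0.974500+0.955800+0.925900+0.893100+0.884500))/(1+1/25) = 1071/1250 ≈ 0.856800

1 1 1949/2000
2 2 4779/5000
3 3 9259/10000
4 4 8931/10000
5 5 1769/2000
6 6 1071/1250
f(1y,4y) = ((1949/2000)/(8931/10000) − 1)/(3) = 814/26793 ≈ 3.0381%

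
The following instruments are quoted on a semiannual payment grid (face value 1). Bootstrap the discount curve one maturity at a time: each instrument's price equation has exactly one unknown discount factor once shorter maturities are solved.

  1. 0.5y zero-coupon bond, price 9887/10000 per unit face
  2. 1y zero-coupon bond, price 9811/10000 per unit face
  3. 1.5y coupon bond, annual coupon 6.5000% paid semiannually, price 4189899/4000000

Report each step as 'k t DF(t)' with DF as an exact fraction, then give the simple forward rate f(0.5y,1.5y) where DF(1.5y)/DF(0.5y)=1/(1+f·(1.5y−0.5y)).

step 1 [0.5y] zero: DF = P = 9887/10000 ≈ 0.988700
step 2 [1y] zero: DF = P = 9811/10000 ≈ 0.981100
step 3 [1.5y] bond c/2=13/400: DF=(4189899/4000000 − 13/400·(0.988700+0.981100))/(1+13/400) = 381/400 ≈ 0.952500

1 1/2 9887/10000
2 1 9811/10000
3 3/2 381/400
f(0.5y,1.5y) = ((9887/10000)/(381/400) − 1)/(1) = 362/9525 ≈ 3.8005%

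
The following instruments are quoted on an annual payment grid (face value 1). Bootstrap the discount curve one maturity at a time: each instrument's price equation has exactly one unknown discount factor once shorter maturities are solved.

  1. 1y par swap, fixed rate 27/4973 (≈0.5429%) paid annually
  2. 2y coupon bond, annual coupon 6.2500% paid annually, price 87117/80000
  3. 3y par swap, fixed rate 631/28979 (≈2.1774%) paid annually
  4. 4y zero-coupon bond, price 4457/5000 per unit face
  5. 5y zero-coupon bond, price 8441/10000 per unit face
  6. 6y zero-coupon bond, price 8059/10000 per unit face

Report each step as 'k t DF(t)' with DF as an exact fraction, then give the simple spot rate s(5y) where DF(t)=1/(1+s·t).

1 1 4973/5000
2 2 604/625
3 3 9369/10000
4 4 4457/5000
5 5 8441/10000
6 6 8059/10000
s(5y) = (1/(8441/10000) − 1)/(5) = 1559/42205 ≈ 3.6939%

step 1 [1y] swap r/1=27/4973: DF=(1 − 27/4973·(0))/(1+27/4973) = 4973/5000 ≈ 0.994600
step 2 [2y] bond c/1=1/16: DF=(87117/80000 − 1/16·(0.994600))/(1+1/16) = 604/625 ≈ 0.966400
step 3 [3y] swap r/1=631/28979: DF=(1 − 631/28979·(0.994600+0.966400))/(1+631/28979) = 9369/10000 ≈ 0.936900
step 4 [4y] zero: DF = P = 4457/5000 ≈ 0.891400
step 5 [5y] zero: DF = P = 8441/10000 ≈ 0.844100
step 6 [6y] zero: DF = P = 8059/10000 ≈ 0.805900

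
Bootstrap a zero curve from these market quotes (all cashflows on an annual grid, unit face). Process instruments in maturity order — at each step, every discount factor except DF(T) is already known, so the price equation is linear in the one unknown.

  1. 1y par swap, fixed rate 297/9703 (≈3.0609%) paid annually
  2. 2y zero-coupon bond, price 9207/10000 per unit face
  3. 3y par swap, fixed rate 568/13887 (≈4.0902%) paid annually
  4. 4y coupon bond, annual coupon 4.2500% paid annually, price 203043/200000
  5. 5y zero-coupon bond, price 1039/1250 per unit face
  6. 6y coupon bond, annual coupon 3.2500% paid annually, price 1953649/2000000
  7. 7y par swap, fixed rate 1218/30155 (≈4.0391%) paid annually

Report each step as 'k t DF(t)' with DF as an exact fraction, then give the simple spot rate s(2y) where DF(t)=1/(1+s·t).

1 1 9703/10000
2 2 9207/10000
3 3 554/625
4 4 4303/5000
5 5 1039/1250
6 6 4027/5000
7 7 1891/2500
s(2y) = (1/(9207/10000) − 1)/(2) = 793/18414 ≈ 4.3065%

step 1 [1y] swap r/1=297/9703: DF=(1 − 297/9703·(0))/(1+297/9703) = 9703/10000 ≈ 0.970300
step 2 [2y] zero: DF = P = 9207/10000 ≈ 0.920700
step 3 [3y] swap r/1=568/13887: DF=(1 − 568/13887·(0.970300+0.920700))/(1+568/13887) = 554/625 ≈ 0.886400
step 4 [4y] bond c/1=17/400: DF=(203043/200000 − 17/400·(0.970300+0.920700+0.886400))/(1+17/400) = 4303/5000 ≈ 0.860600
step 5 [5y] zero: DF = P = 1039/1250 ≈ 0.831200
step 6 [6y] bond c/1=13/400: DF=(1953649/2000000 − 13/400·(0.970300+0.920700+0.886400+0.860600+0.831200))/(1+13/400) = 4027/5000 ≈ 0.805400
step 7 [7y] swap r/1=1218/30155: DF=(1 − 1218/30155·(0.970300+0.920700+0.886400+0.860600+0.831200+0.805400))/(1+1218/30155) = 1891/2500 ≈ 0.756400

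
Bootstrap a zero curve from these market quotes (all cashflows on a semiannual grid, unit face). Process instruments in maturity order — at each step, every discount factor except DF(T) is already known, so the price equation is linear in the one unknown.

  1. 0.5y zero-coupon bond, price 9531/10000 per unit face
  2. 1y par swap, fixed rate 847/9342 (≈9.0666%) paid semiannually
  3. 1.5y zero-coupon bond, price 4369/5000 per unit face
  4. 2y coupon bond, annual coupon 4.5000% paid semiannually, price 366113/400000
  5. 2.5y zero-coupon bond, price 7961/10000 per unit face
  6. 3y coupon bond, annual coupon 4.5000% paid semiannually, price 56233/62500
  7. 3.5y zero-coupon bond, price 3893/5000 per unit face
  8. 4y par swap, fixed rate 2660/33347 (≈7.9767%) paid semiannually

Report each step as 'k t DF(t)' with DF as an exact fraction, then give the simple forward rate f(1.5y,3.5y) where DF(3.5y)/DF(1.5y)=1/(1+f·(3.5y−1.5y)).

step 1 [0.5y] zero: DF = P = 9531/10000 ≈ 0.953100
step 2 [1y] swap r/2=847/18684: DF=(1 − 847/18684·(0.953100))/(1+847/18684) = 9153/10000 ≈ 0.915300
step 3 [1.5y] zero: DF = P = 4369/5000 ≈ 0.873800
step 4 [2y] bond c/2=9/400: DF=(366113/400000 − 9/400·(0.953100+0.915300+0.873800))/(1+9/400) = 2087/2500 ≈ 0.834800
step 5 [2.5y] zero: DF = P = 7961/10000 ≈ 0.796100
step 6 [3y] bond c/2=9/400: DF=(56233/62500 − 9/400·(0.953100+0.915300+0.873800+0.834800+0.796100))/(1+9/400) = 7837/10000 ≈ 0.783700
step 7 [3.5y] zero: DF = P = 3893/5000 ≈ 0.778600
step 8 [4y] swap r/2=1330/33347: DF=(1 − 1330/33347·(0.953100+0.915300+0.873800+0.834800+0.796100+0.783700+0.778600))/(1+1330/33347) = 367/500 ≈ 0.734000

1 1/2 9531/10000
2 1 9153/10000
3 3/2 4369/5000
4 2 2087/2500
5 5/2 7961/10000
6 3 7837/10000
7 7/2 3893/5000
8 4 367/500
f(1.5y,3.5y) = ((4369/5000)/(3893/5000) − 1)/(2) = 14/229 ≈ 6.1135%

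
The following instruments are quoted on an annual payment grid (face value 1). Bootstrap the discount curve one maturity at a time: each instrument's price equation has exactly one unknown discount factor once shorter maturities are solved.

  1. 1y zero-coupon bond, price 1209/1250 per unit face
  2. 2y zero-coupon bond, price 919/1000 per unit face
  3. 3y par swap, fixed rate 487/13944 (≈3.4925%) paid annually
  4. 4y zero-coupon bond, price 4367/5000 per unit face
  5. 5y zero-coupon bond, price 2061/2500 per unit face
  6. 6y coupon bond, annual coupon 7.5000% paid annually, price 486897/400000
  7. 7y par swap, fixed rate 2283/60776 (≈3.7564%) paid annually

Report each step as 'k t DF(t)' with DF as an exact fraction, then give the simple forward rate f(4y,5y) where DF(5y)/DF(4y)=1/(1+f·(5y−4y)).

step 1 [1y] zero: DF = P = 1209/1250 ≈ 0.967200
step 2 [2y] zero: DF = P = 919/1000 ≈ 0.919000
step 3 [3y] swap r/1=487/13944: DF=(1 − 487/13944·(0.967200+0.919000))/(1+487/13944) = 4513/5000 ≈ 0.902600
step 4 [4y] zero: DF = P = 4367/5000 ≈ 0.873400
step 5 [5y] zero: DF = P = 2061/2500 ≈ 0.824400
step 6 [6y] bond c/1=3/40: DF=(486897/400000 − 3/40·(0.967200+0.919000+0.902600+0.873400+0.824400))/(1+3/40) = 8193/10000 ≈ 0.819300
step 7 [7y] swap r/1=2283/60776: DF=(1 − 2283/60776·(0.967200+0.919000+0.902600+0.873400+0.824400+0.819300))/(1+2283/60776) = 7717/10000 ≈ 0.771700

1 1 1209/1250
2 2 919/1000
3 3 4513/5000
4 4 4367/5000
5 5 2061/2500
6 6 8193/10000
7 7 7717/10000
f(4y,5y) = ((4367/5000)/(2061/2500) − 1)/(1) = 245/4122 ≈ 5.9437%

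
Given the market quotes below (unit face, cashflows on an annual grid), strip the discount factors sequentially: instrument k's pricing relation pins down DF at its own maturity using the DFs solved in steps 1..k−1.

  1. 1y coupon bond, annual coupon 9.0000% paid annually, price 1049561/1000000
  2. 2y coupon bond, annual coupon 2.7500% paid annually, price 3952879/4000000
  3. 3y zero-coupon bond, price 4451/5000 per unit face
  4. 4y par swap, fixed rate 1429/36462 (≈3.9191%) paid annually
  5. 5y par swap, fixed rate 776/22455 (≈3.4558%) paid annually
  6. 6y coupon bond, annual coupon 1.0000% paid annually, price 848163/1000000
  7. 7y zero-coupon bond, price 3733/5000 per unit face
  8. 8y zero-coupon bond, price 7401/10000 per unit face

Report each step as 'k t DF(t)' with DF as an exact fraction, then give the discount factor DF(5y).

1 1 9629/10000
2 2 117/125
3 3 4451/5000
4 4 8571/10000
5 5 528/625
6 6 7953/10000
7 7 3733/5000
8 8 7401/10000
DF(5y) = 528/625 ≈ 0.844800

step 1 [1y] bond c/1=9/100: DF=(1049561/1000000 − 9/100·(0))/(1+9/100) = 9629/10000 ≈ 0.962900
step 2 [2y] bond c/1=11/400: DF=(3952879/4000000 − 11/400·(0.962900))/(1+11/400) = 117/125 ≈ 0.936000
step 3 [3y] zero: DF = P = 4451/5000 ≈ 0.890200
step 4 [4y] swap r/1=1429/36462: DF=(1 − 1429/36462·(0.962900+0.936000+0.890200))/(1+1429/36462) = 8571/10000 ≈ 0.857100
step 5 [5y] swap r/1=776/22455: DF=(1 − 776/22455·(0.962900+0.936000+0.890200+0.857100))/(1+776/22455) = 528/625 ≈ 0.844800
step 6 [6y] bond c/1=1/100: DF=(848163/1000000 − 1/100·(0.962900+0.936000+0.890200+0.857100+0.844800))/(1+1/100) = 7953/10000 ≈ 0.795300
step 7 [7y] zero: DF = P = 3733/5000 ≈ 0.746600
step 8 [8y] zero: DF = P = 7401/10000 ≈ 0.740100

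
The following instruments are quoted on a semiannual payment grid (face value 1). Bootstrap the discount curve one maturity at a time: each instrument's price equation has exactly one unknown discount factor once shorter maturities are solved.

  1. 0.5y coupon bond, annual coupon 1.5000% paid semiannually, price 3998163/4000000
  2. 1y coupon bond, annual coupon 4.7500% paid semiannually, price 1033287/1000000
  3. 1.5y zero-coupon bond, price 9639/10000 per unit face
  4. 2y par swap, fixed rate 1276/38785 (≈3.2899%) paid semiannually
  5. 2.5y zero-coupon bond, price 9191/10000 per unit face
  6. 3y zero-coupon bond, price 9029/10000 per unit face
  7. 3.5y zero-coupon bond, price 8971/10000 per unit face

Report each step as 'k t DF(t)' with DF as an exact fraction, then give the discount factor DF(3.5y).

step 1 [0.5y] bond c/2=3/400: DF=(3998163/4000000 − 3/400·(0))/(1+3/400) = 9921/10000 ≈ 0.992100
step 2 [1y] bond c/2=19/800: DF=(1033287/1000000 − 19/800·(0.992100))/(1+19/800) = 9863/10000 ≈ 0.986300
step 3 [1.5y] zero: DF = P = 9639/10000 ≈ 0.963900
step 4 [2y] swap r/2=638/38785: DF=(1 − 638/38785·(0.992100+0.986300+0.963900))/(1+638/38785) = 4681/5000 ≈ 0.936200
step 5 [2.5y] zero: DF = P = 9191/10000 ≈ 0.919100
step 6 [3y] zero: DF = P = 9029/10000 ≈ 0.902900
step 7 [3.5y] zero: DF = P = 8971/10000 ≈ 0.897100

1 1/2 9921/10000
2 1 9863/10000
3 3/2 9639/10000
4 2 4681/5000
5 5/2 9191/10000
6 3 9029/10000
7 7/2 8971/10000
DF(3.5y) = 8971/10000 ≈ 0.897100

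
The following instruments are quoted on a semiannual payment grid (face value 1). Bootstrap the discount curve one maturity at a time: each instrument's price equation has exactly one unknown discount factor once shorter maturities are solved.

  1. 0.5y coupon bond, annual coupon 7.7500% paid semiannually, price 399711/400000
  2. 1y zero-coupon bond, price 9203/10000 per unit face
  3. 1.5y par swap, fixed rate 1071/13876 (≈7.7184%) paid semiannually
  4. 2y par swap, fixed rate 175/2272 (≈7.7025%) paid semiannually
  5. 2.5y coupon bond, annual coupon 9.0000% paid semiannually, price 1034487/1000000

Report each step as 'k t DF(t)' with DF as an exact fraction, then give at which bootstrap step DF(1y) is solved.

1 1/2 481/500
2 1 9203/10000
3 3/2 8929/10000
4 2 43/50
5 5/2 4167/5000
DF(1y) is solved at step 2

step 1 [0.5y] bond c/2=31/800: DF=(399711/400000 − 31/800·(0))/(1+31/800) = 481/500 ≈ 0.962000
step 2 [1y] zero: DF = P = 9203/10000 ≈ 0.920300
step 3 [1.5y] swap r/2=1071/27752: DF=(1 − 1071/27752·(0.962000+0.920300))/(1+1071/27752) = 8929/10000 ≈ 0.892900
step 4 [2y] swap r/2=175/4544: DF=(1 − 175/4544·(0.962000+0.920300+0.892900))/(1+175/4544) = 43/50 ≈ 0.860000
step 5 [2.5y] bond c/2=9/200: DF=(1034487/1000000 − 9/200·(0.962000+0.920300+0.892900+0.860000))/(1+9/200) = 4167/5000 ≈ 0.833400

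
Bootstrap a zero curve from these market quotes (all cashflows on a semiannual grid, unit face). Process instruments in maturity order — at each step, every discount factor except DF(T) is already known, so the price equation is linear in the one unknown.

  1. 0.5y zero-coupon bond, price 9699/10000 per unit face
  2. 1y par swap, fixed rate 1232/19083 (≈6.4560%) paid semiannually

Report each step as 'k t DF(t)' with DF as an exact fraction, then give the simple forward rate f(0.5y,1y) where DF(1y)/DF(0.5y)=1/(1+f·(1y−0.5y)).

1 1/2 9699/10000
2 1 1173/1250
f(0.5y,1y) = ((9699/10000)/(1173/1250) − 1)/(1/2) = 105/1564 ≈ 6.7136%

step 1 [0.5y] zero: DF = P = 9699/10000 ≈ 0.969900
step 2 [1y] swap r/2=616/19083: DF=(1 − 616/19083·(0.969900))/(1+616/19083) = 1173/1250 ≈ 0.938400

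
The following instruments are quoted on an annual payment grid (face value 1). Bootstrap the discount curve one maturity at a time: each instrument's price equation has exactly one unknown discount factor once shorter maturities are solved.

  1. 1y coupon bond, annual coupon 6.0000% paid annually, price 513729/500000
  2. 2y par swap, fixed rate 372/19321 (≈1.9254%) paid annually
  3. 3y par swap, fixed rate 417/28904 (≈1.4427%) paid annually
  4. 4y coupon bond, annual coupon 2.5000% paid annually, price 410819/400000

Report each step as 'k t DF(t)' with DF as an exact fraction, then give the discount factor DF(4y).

1 1 9693/10000
2 2 2407/2500
3 3 9583/10000
4 4 1863/2000
DF(4y) = 1863/2000 ≈ 0.931500

step 1 [1y] bond c/1=3/50: DF=(513729/500000 − 3/50·(0))/(1+3/50) = 9693/10000 ≈ 0.969300
step 2 [2y] swap r/1=372/19321: DF=(1 − 372/19321·(0.969300))/(1+372/19321) = 2407/2500 ≈ 0.962800
step 3 [3y] swap r/1=417/28904: DF=(1 − 417/28904·(0.969300+0.962800))/(1+417/28904) = 9583/10000 ≈ 0.958300
step 4 [4y] bond c/1=1/40: DF=(410819/400000 − 1/40·(0.969300+0.962800+0.958300))/(1+1/40) = 1863/2000 ≈ 0.931500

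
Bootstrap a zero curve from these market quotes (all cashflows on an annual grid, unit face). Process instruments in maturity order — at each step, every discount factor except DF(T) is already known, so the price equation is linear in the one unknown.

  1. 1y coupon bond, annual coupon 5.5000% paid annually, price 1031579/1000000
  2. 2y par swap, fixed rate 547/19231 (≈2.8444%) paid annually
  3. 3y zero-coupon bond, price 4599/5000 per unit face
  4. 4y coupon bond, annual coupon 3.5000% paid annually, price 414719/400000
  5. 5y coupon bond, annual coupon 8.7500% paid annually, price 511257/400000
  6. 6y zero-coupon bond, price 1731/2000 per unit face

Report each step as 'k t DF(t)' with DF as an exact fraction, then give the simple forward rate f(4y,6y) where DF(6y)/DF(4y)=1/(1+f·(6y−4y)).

1 1 4889/5000
2 2 9453/10000
3 3 4599/5000
4 4 566/625
5 5 8737/10000
6 6 1731/2000
f(4y,6y) = ((566/625)/(1731/2000) − 1)/(2) = 401/17310 ≈ 2.3166%

step 1 [1y] bond c/1=11/200: DF=(1031579/1000000 − 11/200·(0))/(1+11/200) = 4889/5000 ≈ 0.977800
step 2 [2y] swap r/1=547/19231: DF=(1 − 547/19231·(0.977800))/(1+547/19231) = 9453/10000 ≈ 0.945300
step 3 [3y] zero: DF = P = 4599/5000 ≈ 0.919800
step 4 [4y] bond c/1=7/200: DF=(414719/400000 − 7/200·(0.977800+0.945300+0.919800))/(1+7/200) = 566/625 ≈ 0.905600
step 5 [5y] bond c/1=7/80: DF=(511257/400000 − 7/80·(0.977800+0.945300+0.919800+0.905600))/(1+7/80) = 8737/10000 ≈ 0.873700
step 6 [6y] zero: DF = P = 1731/2000 ≈ 0.865500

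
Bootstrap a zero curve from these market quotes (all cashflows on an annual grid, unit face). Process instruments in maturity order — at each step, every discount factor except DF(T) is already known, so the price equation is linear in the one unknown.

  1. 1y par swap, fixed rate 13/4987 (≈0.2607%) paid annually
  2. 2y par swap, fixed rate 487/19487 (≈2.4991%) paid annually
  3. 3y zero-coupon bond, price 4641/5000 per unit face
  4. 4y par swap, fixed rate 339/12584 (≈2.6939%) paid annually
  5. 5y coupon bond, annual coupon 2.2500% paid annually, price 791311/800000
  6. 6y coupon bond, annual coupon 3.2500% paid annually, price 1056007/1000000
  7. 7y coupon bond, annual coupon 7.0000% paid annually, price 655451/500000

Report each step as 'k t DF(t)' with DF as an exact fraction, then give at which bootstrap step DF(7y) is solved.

step 1 [1y] swap r/1=13/4987: DF=(1 − 13/4987·(0))/(1+13/4987) = 4987/5000 ≈ 0.997400
step 2 [2y] swap r/1=487/19487: DF=(1 − 487/19487·(0.997400))/(1+487/19487) = 9513/10000 ≈ 0.951300
step 3 [3y] zero: DF = P = 4641/5000 ≈ 0.928200
step 4 [4y] swap r/1=339/12584: DF=(1 − 339/12584·(0.997400+0.951300+0.928200))/(1+339/12584) = 8983/10000 ≈ 0.898300
step 5 [5y] bond c/1=9/400: DF=(791311/800000 − 9/400·(0.997400+0.951300+0.928200+0.898300))/(1+9/400) = 8843/10000 ≈ 0.884300
step 6 [6y] bond c/1=13/400: DF=(1056007/1000000 − 13/400·(0.997400+0.951300+0.928200+0.898300+0.884300))/(1+13/400) = 8761/10000 ≈ 0.876100
step 7 [7y] bond c/1=7/100: DF=(655451/500000 − 7/100·(0.997400+0.951300+0.928200+0.898300+0.884300+0.876100))/(1+7/100) = 863/1000 ≈ 0.863000

1 1 4987/5000
2 2 9513/10000
3 3 4641/5000
4 4 8983/10000
5 5 8843/10000
6 6 8761/10000
7 7 863/1000
DF(7y) is solved at step 7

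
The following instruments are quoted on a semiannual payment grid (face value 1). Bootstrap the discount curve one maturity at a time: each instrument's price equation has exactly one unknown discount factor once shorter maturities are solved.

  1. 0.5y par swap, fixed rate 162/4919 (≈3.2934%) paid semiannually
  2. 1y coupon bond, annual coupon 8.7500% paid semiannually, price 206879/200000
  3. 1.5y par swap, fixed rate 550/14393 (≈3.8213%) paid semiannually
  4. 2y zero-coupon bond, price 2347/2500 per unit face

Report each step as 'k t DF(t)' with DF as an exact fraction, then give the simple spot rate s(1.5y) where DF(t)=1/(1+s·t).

1 1/2 4919/5000
2 1 4749/5000
3 3/2 189/200
4 2 2347/2500
s(1.5y) = (1/(189/200) − 1)/(3/2) = 22/567 ≈ 3.8801%

step 1 [0.5y] swap r/2=81/4919: DF=(1 − 81/4919·(0))/(1+81/4919) = 4919/5000 ≈ 0.983800
step 2 [1y] bond c/2=7/160: DF=(206879/200000 − 7/160·(0.983800))/(1+7/160) = 4749/5000 ≈ 0.949800
step 3 [1.5y] swap r/2=275/14393: DF=(1 − 275/14393·(0.983800+0.949800))/(1+275/14393) = 189/200 ≈ 0.945000
step 4 [2y] zero: DF = P = 2347/2500 ≈ 0.938800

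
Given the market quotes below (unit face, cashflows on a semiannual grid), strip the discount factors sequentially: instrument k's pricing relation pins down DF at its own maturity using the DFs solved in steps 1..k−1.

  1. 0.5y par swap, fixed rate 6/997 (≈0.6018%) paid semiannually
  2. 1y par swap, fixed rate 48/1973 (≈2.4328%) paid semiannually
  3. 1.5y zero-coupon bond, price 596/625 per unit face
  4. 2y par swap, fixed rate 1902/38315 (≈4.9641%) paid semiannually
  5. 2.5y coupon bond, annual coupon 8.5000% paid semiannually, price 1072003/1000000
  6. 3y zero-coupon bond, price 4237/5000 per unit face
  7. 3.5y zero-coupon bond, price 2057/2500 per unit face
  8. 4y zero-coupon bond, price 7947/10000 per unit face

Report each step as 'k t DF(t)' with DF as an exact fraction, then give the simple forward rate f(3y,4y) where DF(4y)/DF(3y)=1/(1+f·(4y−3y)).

step 1 [0.5y] swap r/2=3/997: DF=(1 − 3/997·(0))/(1+3/997) = 997/1000 ≈ 0.997000
step 2 [1y] swap r/2=24/1973: DF=(1 − 24/1973·(0.997000))/(1+24/1973) = 122/125 ≈ 0.976000
step 3 [1.5y] zero: DF = P = 596/625 ≈ 0.953600
step 4 [2y] swap r/2=951/38315: DF=(1 − 951/38315·(0.997000+0.976000+0.953600))/(1+951/38315) = 9049/10000 ≈ 0.904900
step 5 [2.5y] bond c/2=17/400: DF=(1072003/1000000 − 17/400·(0.997000+0.976000+0.953600+0.904900))/(1+17/400) = 8721/10000 ≈ 0.872100
step 6 [3y] zero: DF = P = 4237/5000 ≈ 0.847400
step 7 [3.5y] zero: DF = P = 2057/2500 ≈ 0.822800
step 8 [4y] zero: DF = P = 7947/10000 ≈ 0.794700

1 1/2 997/1000
2 1 122/125
3 3/2 596/625
4 2 9049/10000
5 5/2 8721/10000
6 3 4237/5000
7 7/2 2057/2500
8 4 7947/10000
f(3y,4y) = ((4237/5000)/(7947/10000) − 1)/(1) = 527/7947 ≈ 6.6314%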